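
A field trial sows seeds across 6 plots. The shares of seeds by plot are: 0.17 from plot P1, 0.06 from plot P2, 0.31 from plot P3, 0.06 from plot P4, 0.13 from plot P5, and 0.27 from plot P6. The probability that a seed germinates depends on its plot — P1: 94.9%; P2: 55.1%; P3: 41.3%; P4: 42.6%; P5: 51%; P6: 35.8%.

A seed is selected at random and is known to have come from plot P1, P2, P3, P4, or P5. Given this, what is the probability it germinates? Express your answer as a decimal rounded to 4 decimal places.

P(G|S) ≈ 0.5675

Let S = {P1, P2, P3, P4, P5}.
P(S) = 0.17 + 0.06 + 0.31 + 0.06 + 0.13 = 0.73.
P(G ∩ S) = 0.949·0.17 + 0.551·0.06 + 0.413·0.31 + 0.426·0.06 + 0.51·0.13 = 0.16133 + 0.03306 + 0.12803 + 0.02556 + 0.0663 = 0.41428.
P(G | S) = 0.41428 / 0.73 = 0.567507…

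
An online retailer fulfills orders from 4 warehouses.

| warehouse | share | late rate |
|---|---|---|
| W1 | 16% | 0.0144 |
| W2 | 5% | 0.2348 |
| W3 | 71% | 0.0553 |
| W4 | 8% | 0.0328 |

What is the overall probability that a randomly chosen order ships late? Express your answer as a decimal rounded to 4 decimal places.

Using total probability over the partition,
P(L) = P(L|W1)·P(W1) + P(L|W2)·P(W2) + P(L|W3)·P(W3) + P(L|W4)·P(W4)
      = 0.0144·0.16 + 0.2348·0.05 + 0.0553·0.71 + 0.0328·0.08
      = 0.002304 + 0.01174 + 0.039263 + 0.002624 = 0.055931

P(L) ≈ 0.0559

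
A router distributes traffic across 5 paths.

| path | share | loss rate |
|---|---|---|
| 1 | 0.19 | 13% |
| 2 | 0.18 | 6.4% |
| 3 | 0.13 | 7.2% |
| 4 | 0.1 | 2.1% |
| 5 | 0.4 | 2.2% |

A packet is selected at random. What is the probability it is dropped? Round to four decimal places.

P(L) ≈ 0.0565

P(L) = P(L|1)·P(1) + P(L|2)·P(2) + P(L|3)·P(3) + P(L|4)·P(4) + P(L|5)·P(5)
      = 0.13·0.19 + 0.064·0.18 + 0.072·0.13 + 0.021·0.1 + 0.022·0.4
      = 0.0247 + 0.01152 + 0.00936 + 0.0021 + 0.0088 = 0.05648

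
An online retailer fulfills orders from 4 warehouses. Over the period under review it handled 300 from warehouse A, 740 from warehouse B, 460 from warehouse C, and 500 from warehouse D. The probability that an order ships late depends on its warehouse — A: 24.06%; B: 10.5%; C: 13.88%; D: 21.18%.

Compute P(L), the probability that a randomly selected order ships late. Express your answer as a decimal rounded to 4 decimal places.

Total: 300 + 740 + 460 + 500 = 2000.
P(A) = 300/2000 = 0.15. P(B) = 740/2000 = 0.37. P(C) = 460/2000 = 0.23. P(D) = 500/2000 = 0.25.
P(L) = P(L|A)·P(A) + P(L|B)·P(B) + P(L|C)·P(C) + P(L|D)·P(D)
      = 0.2406·0.15 + 0.105·0.37 + 0.1388·0.23 + 0.2118·0.25
      = 0.03609 + 0.03885 + 0.031924 + 0.05295 = 0.159814

P(L) ≈ 0.1598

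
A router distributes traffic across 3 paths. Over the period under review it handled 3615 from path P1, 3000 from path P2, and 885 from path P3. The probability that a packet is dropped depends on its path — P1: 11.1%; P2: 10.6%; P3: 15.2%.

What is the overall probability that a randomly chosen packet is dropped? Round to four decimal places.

Total: 3615 + 3000 + 885 = 7500.
P(P1) = 3615/7500 = 0.482. P(P2) = 3000/7500 = 0.4. P(P3) = 885/7500 = 0.118.
P(L) = P(L|P1)·P(P1) + P(L|P2)·P(P2) + P(L|P3)·P(P3)
      = 0.111·0.482 + 0.106·0.4 + 0.152·0.118
      = 0.053502 + 0.0424 + 0.017936 = 0.113838

P(L) ≈ 0.1138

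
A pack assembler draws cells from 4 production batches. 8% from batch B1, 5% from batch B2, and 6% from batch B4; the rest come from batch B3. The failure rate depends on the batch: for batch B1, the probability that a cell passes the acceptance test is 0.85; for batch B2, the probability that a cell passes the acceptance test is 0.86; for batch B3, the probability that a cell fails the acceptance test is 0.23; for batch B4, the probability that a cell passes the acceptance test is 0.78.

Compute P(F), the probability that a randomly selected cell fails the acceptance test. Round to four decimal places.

P(B3) = 1 − (0.08 + 0.05 + 0.06) = 0.81.
P(F|B1) = 1 − 0.85 = 0.15.
P(F|B2) = 1 − 0.86 = 0.14.
P(F|B4) = 1 − 0.78 = 0.22.
By the law of total probability,
P(F) = P(F|B1)·P(B1) + P(F|B2)·P(B2) + P(F|B3)·P(B3) + P(F|B4)·P(B4)
      = 0.15·0.08 + 0.14·0.05 + 0.23·0.81 + 0.22·0.06
      = 0.012 + 0.007 + 0.1863 + 0.0132 = 0.2185

0.2185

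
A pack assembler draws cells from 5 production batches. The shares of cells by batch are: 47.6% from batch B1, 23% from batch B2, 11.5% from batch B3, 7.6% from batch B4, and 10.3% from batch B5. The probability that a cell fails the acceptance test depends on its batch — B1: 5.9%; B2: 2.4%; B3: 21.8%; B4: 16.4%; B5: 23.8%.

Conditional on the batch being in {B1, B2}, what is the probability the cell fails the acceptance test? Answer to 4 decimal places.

0.0476

Let S = {B1, B2}.
P(S) = 0.476 + 0.23 = 0.706.
P(F ∩ S) = 0.059·0.476 + 0.024·0.23 = 0.028084 + 0.00552 = 0.033604.
P(F | S) = 0.033604 / 0.706 = 0.047598…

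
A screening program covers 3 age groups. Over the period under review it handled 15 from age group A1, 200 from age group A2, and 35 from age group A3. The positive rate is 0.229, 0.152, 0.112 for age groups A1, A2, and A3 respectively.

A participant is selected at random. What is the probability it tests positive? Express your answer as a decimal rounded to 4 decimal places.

Total: 15 + 200 + 35 = 250.
P(A1) = 15/250 = 0.06. P(A2) = 200/250 = 0.8. P(A3) = 35/250 = 0.14.
P(T) = P(T|A1)·P(A1) + P(T|A2)·P(A2) + P(T|A3)·P(A3)
      = 0.229·0.06 + 0.152·0.8 + 0.112·0.14
      = 0.01374 + 0.1216 + 0.01568 = 0.15102

0.1510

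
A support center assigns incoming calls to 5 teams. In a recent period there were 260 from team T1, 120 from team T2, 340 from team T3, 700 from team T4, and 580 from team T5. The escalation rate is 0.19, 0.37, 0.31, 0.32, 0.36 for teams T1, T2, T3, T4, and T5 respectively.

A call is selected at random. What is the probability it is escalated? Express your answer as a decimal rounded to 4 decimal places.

P(E) ≈ 0.3160

Total: 260 + 120 + 340 + 700 + 580 = 2000.
P(T1) = 260/2000 = 0.13. P(T2) = 120/2000 = 0.06. P(T3) = 340/2000 = 0.17. P(T4) = 700/2000 = 0.35. P(T5) = 580/2000 = 0.29.
P(E) = P(E|T1)·P(T1) + P(E|T2)·P(T2) + P(E|T3)·P(T3) + P(E|T4)·P(T4) + P(E|T5)·P(T5)
      = 0.19·0.13 + 0.37·0.06 + 0.31·0.17 + 0.32·0.35 + 0.36·0.29
      = 0.0247 + 0.0222 + 0.0527 + 0.112 + 0.1044 = 0.316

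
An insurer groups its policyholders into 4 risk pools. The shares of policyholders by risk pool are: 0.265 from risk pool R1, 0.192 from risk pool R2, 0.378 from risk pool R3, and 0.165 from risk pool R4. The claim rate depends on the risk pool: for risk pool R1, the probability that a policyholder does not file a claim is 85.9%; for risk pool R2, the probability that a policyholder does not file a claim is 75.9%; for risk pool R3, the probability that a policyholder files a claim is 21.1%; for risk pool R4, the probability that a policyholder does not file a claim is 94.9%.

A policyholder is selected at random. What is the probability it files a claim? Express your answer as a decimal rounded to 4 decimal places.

0.1718

P(C|R1) = 1 − 0.859 = 0.141.
P(C|R2) = 1 − 0.759 = 0.241.
P(C|R4) = 1 − 0.949 = 0.051.
Summing over the partition,
P(C) = P(C|R1)·P(R1) + P(C|R2)·P(R2) + P(C|R3)·P(R3) + P(C|R4)·P(R4)
      = 0.141·0.265 + 0.241·0.192 + 0.211·0.378 + 0.051·0.165
      = 0.037365 + 0.046272 + 0.079758 + 0.008415 = 0.17181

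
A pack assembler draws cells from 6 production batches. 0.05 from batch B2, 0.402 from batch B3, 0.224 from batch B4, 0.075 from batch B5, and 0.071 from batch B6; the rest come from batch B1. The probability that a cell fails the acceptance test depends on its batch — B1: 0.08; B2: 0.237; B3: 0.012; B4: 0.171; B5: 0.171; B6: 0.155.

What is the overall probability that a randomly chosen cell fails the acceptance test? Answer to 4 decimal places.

P(B1) = 1 − (0.05 + 0.402 + 0.224 + 0.075 + 0.071) = 0.178.
Summing over the partition,
P(F) = P(F|B1)·P(B1) + P(F|B2)·P(B2) + P(F|B3)·P(B3) + P(F|B4)·P(B4) + P(F|B5)·P(B5) + P(F|B6)·P(B6)
      = 0.08·0.178 + 0.237·0.05 + 0.012·0.402 + 0.171·0.224 + 0.171·0.075 + 0.155·0.071
      = 0.01424 + 0.01185 + 0.004824 + 0.038304 + 0.012825 + 0.011005 = 0.093048

0.0930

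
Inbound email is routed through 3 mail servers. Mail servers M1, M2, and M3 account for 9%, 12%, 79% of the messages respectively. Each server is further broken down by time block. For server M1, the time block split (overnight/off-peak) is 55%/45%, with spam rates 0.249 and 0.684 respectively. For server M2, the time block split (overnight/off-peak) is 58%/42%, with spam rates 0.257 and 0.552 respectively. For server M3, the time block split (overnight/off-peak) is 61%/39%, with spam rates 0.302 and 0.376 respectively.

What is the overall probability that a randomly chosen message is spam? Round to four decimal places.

P(S|M1) = 0.55·0.249 + 0.45·0.684 = 0.13695 + 0.3078 = 0.44475
P(S|M2) = 0.58·0.257 + 0.42·0.552 = 0.14906 + 0.23184 = 0.3809
P(S|M3) = 0.61·0.302 + 0.39·0.376 = 0.18422 + 0.14664 = 0.33086
Then overall,
P(S) = 0.09·0.44475 + 0.12·0.3809 + 0.79·0.33086
      = 0.0400275 + 0.045708 + 0.2613794 = 0.3471149

P(S) ≈ 0.3471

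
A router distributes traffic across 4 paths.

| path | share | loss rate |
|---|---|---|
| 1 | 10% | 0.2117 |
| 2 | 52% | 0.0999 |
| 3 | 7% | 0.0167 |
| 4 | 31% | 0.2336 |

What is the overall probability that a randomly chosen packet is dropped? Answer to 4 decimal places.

P(L) = P(L|1)·P(1) + P(L|2)·P(2) + P(L|3)·P(3) + P(L|4)·P(4)
      = 0.2117·0.1 + 0.0999·0.52 + 0.0167·0.07 + 0.2336·0.31
      = 0.02117 + 0.051948 + 0.001169 + 0.072416 = 0.146703

0.1467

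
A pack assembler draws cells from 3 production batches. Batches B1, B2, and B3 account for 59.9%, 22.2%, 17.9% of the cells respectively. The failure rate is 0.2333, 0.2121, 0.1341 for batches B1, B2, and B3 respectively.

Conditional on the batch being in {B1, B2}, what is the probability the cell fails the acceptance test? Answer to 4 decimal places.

P(F|S) ≈ 0.2276

Let S = {B1, B2}.
P(S) = 0.599 + 0.222 = 0.821.
P(F ∩ S) = 0.2333·0.599 + 0.2121·0.222 = 0.1397467 + 0.0470862 = 0.1868329.
P(F | S) = 0.1868329 / 0.821 = 0.227567…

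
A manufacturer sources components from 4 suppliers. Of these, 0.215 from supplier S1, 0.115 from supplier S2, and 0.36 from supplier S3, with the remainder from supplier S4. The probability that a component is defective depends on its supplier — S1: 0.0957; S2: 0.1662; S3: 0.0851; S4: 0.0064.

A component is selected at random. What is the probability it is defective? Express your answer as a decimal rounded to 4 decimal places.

0.0723

P(S4) = 1 − (0.215 + 0.115 + 0.36) = 0.31.
P(D) = P(D|S1)·P(S1) + P(D|S2)·P(S2) + P(D|S3)·P(S3) + P(D|S4)·P(S4)
      = 0.0957·0.215 + 0.1662·0.115 + 0.0851·0.36 + 0.0064·0.31
      = 0.0205755 + 0.019113 + 0.030636 + 0.001984 = 0.0723085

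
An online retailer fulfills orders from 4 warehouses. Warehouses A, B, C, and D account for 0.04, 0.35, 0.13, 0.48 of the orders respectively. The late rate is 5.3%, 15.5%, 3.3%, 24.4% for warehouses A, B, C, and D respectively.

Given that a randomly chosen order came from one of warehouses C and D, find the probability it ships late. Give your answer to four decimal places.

Let S = {C, D}.
P(S) = 0.13 + 0.48 = 0.61.
P(L ∩ S) = 0.033·0.13 + 0.244·0.48 = 0.00429 + 0.11712 = 0.12141.
P(L | S) = 0.12141 / 0.61 = 0.199033…

P(L|S) ≈ 0.1990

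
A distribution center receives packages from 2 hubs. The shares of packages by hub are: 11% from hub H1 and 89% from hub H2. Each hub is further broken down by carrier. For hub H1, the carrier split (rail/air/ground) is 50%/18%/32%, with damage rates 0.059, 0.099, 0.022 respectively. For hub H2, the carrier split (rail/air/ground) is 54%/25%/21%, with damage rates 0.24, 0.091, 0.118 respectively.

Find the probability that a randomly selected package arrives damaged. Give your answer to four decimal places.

0.1636

P(D|H1) = 0.5·0.059 + 0.18·0.099 + 0.32·0.022 = 0.0295 + 0.01782 + 0.00704 = 0.05436
P(D|H2) = 0.54·0.24 + 0.25·0.091 + 0.21·0.118 = 0.1296 + 0.02275 + 0.02478 = 0.17713
By total probability over the outer partition,
P(D) = 0.11·0.05436 + 0.89·0.17713
      = 0.0059796 + 0.1576457 = 0.1636253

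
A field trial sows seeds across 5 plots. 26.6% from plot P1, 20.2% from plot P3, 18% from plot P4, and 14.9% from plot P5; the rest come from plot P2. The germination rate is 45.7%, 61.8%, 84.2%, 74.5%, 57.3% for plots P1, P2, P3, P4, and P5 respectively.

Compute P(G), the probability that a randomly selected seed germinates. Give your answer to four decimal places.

0.6366

P(P2) = 1 − (0.266 + 0.202 + 0.18 + 0.149) = 0.203.
P(G) = P(G|P1)·P(P1) + P(G|P2)·P(P2) + P(G|P3)·P(P3) + P(G|P4)·P(P4) + P(G|P5)·P(P5)
      = 0.457·0.266 + 0.618·0.203 + 0.842·0.202 + 0.745·0.18 + 0.573·0.149
      = 0.121562 + 0.125454 + 0.170084 + 0.1341 + 0.085377 = 0.636577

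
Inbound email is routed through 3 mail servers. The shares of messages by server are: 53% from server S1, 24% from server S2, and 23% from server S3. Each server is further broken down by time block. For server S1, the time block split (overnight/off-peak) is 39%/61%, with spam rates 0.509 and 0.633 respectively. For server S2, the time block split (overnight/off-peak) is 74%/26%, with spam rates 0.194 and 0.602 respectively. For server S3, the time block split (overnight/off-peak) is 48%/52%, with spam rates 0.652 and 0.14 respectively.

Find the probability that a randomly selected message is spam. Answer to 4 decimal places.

P(S|S1) = 0.39·0.509 + 0.61·0.633 = 0.19851 + 0.38613 = 0.58464
P(S|S2) = 0.74·0.194 + 0.26·0.602 = 0.14356 + 0.15652 = 0.30008
P(S|S3) = 0.48·0.652 + 0.52·0.14 = 0.31296 + 0.0728 = 0.38576
By total probability over the outer partition,
P(S) = 0.53·0.58464 + 0.24·0.30008 + 0.23·0.38576
      = 0.3098592 + 0.0720192 + 0.0887248 = 0.4706032

P(S) ≈ 0.4706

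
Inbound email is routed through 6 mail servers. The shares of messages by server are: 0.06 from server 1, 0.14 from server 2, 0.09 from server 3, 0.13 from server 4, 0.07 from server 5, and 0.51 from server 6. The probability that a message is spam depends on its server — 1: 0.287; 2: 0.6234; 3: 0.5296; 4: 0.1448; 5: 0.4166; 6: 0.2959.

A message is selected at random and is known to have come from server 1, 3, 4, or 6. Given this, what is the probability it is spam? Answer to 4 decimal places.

Let J = {1, 3, 4, 6}.
P(J) = 0.06 + 0.09 + 0.13 + 0.51 = 0.79.
P(S ∩ J) = 0.287·0.06 + 0.5296·0.09 + 0.1448·0.13 + 0.2959·0.51 = 0.01722 + 0.047664 + 0.018824 + 0.150909 = 0.234617.
P(S | J) = 0.234617 / 0.79 = 0.296984…

P(S|J) ≈ 0.2970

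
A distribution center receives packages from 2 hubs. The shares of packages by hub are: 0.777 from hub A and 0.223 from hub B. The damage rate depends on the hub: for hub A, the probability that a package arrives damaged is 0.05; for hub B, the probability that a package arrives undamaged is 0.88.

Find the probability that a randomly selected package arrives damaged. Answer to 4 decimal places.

P(D|B) = 1 − 0.88 = 0.12.
By the law of total probability,
P(D) = P(D|A)·P(A) + P(D|B)·P(B)
      = 0.05·0.777 + 0.12·0.223
      = 0.03885 + 0.02676 = 0.06561

0.0656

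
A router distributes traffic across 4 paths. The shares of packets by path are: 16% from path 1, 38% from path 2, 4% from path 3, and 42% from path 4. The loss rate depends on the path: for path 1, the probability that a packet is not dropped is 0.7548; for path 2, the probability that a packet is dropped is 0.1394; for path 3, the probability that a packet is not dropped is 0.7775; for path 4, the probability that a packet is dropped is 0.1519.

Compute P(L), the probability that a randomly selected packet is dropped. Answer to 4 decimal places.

P(L|1) = 1 − 0.7548 = 0.2452.
P(L|3) = 1 − 0.7775 = 0.2225.
P(L) = P(L|1)·P(1) + P(L|2)·P(2) + P(L|3)·P(3) + P(L|4)·P(4)
      = 0.2452·0.16 + 0.1394·0.38 + 0.2225·0.04 + 0.1519·0.42
      = 0.039232 + 0.052972 + 0.0089 + 0.063798 = 0.164902

0.1649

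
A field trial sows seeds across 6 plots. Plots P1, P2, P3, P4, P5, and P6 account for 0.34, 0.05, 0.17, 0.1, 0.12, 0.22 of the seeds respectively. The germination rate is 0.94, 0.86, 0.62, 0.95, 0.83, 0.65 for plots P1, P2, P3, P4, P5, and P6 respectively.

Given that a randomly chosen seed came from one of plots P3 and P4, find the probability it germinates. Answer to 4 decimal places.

P(G|S) ≈ 0.7422

Let S = {P3, P4}.
P(S) = 0.17 + 0.1 = 0.27.
P(G ∩ S) = 0.62·0.17 + 0.95·0.1 = 0.1054 + 0.095 = 0.2004.
P(G | S) = 0.2004 / 0.27 = 0.742222…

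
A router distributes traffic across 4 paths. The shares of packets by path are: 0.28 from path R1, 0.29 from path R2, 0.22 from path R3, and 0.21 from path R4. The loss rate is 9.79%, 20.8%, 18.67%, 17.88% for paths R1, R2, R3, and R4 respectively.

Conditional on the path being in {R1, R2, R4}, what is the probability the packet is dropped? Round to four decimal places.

P(L|S) ≈ 0.1606

Let S = {R1, R2, R4}.
P(S) = 0.28 + 0.29 + 0.21 = 0.78.
P(L ∩ S) = 0.0979·0.28 + 0.208·0.29 + 0.1788·0.21 = 0.027412 + 0.06032 + 0.037548 = 0.12528.
P(L | S) = 0.12528 / 0.78 = 0.160615…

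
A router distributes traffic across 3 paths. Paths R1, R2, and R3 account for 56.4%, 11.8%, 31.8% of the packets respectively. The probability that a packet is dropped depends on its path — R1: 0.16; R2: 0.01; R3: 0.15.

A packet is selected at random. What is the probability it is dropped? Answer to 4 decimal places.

0.1391

Summing over the partition,
P(L) = P(L|R1)·P(R1) + P(L|R2)·P(R2) + P(L|R3)·P(R3)
      = 0.16·0.564 + 0.01·0.118 + 0.15·0.318
      = 0.09024 + 0.00118 + 0.0477 = 0.13912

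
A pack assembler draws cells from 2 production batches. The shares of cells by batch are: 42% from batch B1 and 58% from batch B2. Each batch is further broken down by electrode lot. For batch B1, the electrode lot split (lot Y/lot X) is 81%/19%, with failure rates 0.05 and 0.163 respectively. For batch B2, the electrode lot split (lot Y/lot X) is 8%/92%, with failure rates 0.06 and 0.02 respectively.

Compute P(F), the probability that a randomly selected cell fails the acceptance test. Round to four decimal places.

P(F) ≈ 0.0435

P(F|B1) = 0.81·0.05 + 0.19·0.163 = 0.0405 + 0.03097 = 0.07147
P(F|B2) = 0.08·0.06 + 0.92·0.02 = 0.0048 + 0.0184 = 0.0232
Then overall,
P(F) = 0.42·0.07147 + 0.58·0.0232
      = 0.0300174 + 0.013456 = 0.0434734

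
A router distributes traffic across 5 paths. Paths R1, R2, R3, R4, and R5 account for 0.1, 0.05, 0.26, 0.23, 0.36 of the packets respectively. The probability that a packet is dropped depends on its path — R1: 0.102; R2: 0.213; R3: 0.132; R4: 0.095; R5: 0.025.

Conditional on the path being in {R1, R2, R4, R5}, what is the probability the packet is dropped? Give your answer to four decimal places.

Let S = {R1, R2, R4, R5}.
P(S) = 0.1 + 0.05 + 0.23 + 0.36 = 0.74.
P(L ∩ S) = 0.102·0.1 + 0.213·0.05 + 0.095·0.23 + 0.025·0.36 = 0.0102 + 0.01065 + 0.02185 + 0.009 = 0.0517.
P(L | S) = 0.0517 / 0.74 = 0.069865…

P(L|S) ≈ 0.0699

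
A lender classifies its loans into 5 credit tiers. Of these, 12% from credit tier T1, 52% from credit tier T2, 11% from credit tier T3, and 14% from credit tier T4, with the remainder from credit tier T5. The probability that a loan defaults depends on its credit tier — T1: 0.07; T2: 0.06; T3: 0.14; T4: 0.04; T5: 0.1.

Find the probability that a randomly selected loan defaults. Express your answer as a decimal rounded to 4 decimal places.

0.0716

P(T5) = 1 − (0.12 + 0.52 + 0.11 + 0.14) = 0.11.
P(D) = P(D|T1)·P(T1) + P(D|T2)·P(T2) + P(D|T3)·P(T3) + P(D|T4)·P(T4) + P(D|T5)·P(T5)
      = 0.07·0.12 + 0.06·0.52 + 0.14·0.11 + 0.04·0.14 + 0.1·0.11
      = 0.0084 + 0.0312 + 0.0154 + 0.0056 + 0.011 = 0.0716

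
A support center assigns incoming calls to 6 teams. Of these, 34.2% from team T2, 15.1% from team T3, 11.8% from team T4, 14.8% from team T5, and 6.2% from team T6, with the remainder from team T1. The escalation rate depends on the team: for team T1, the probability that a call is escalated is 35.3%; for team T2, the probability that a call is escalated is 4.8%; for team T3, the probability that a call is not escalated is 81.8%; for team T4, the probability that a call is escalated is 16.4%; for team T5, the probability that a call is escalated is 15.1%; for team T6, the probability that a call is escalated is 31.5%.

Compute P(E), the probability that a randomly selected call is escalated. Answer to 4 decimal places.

P(E) ≈ 0.1683

P(T1) = 1 − (0.342 + 0.151 + 0.118 + 0.148 + 0.062) = 0.179.
P(E|T3) = 1 − 0.818 = 0.182.
Summing over the partition,
P(E) = P(E|T1)·P(T1) + P(E|T2)·P(T2) + P(E|T3)·P(T3) + P(E|T4)·P(T4) + P(E|T5)·P(T5) + P(E|T6)·P(T6)
      = 0.353·0.179 + 0.048·0.342 + 0.182·0.151 + 0.164·0.118 + 0.151·0.148 + 0.315·0.062
      = 0.063187 + 0.016416 + 0.027482 + 0.019352 + 0.022348 + 0.01953 = 0.168315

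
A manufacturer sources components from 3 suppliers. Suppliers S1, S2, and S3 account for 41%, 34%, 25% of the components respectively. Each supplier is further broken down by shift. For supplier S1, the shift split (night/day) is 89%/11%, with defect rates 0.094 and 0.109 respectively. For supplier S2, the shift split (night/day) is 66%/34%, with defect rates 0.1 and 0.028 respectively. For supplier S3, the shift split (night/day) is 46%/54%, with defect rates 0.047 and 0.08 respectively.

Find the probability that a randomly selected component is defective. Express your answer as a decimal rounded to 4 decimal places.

P(D|S1) = 0.89·0.094 + 0.11·0.109 = 0.08366 + 0.01199 = 0.09565
P(D|S2) = 0.66·0.1 + 0.34·0.028 = 0.066 + 0.00952 = 0.07552
P(D|S3) = 0.46·0.047 + 0.54·0.08 = 0.02162 + 0.0432 = 0.06482
By total probability over the outer partition,
P(D) = 0.41·0.09565 + 0.34·0.07552 + 0.25·0.06482
      = 0.0392165 + 0.0256768 + 0.016205 = 0.0810983

0.0811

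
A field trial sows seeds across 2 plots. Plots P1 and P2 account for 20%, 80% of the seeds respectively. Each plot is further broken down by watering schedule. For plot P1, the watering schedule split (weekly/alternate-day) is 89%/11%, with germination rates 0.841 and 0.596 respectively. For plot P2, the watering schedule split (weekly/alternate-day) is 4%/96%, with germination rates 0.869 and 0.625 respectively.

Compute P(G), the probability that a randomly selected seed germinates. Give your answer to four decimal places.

P(G|P1) = 0.89·0.841 + 0.11·0.596 = 0.74849 + 0.06556 = 0.81405
P(G|P2) = 0.04·0.869 + 0.96·0.625 = 0.03476 + 0.6 = 0.63476
By total probability over the outer partition,
P(G) = 0.2·0.81405 + 0.8·0.63476
      = 0.16281 + 0.507808 = 0.670618

0.6706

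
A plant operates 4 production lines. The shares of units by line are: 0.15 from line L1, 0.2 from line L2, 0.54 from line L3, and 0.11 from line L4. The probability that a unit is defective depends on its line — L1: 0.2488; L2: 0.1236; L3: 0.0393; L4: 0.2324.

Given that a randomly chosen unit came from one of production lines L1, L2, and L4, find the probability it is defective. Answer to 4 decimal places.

0.1904

Let S = {L1, L2, L4}.
P(S) = 0.15 + 0.2 + 0.11 = 0.46.
P(D ∩ S) = 0.2488·0.15 + 0.1236·0.2 + 0.2324·0.11 = 0.03732 + 0.02472 + 0.025564 = 0.087604.
P(D | S) = 0.087604 / 0.46 = 0.190443…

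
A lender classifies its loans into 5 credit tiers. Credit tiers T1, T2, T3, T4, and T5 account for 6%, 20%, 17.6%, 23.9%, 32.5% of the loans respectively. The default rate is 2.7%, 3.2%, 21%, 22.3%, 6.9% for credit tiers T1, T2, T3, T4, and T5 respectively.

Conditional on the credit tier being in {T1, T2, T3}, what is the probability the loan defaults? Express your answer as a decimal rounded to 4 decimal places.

Let S = {T1, T2, T3}.
P(S) = 0.06 + 0.2 + 0.176 = 0.436.
P(D ∩ S) = 0.027·0.06 + 0.032·0.2 + 0.21·0.176 = 0.00162 + 0.0064 + 0.03696 = 0.04498.
P(D | S) = 0.04498 / 0.436 = 0.103165…

0.1032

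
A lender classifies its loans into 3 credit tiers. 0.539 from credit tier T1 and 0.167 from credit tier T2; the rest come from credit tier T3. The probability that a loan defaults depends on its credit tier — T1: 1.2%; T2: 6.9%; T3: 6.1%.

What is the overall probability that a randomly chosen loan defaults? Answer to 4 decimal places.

P(T3) = 1 − (0.539 + 0.167) = 0.294.
Summing over the partition,
P(D) = P(D|T1)·P(T1) + P(D|T2)·P(T2) + P(D|T3)·P(T3)
      = 0.012·0.539 + 0.069·0.167 + 0.061·0.294
      = 0.006468 + 0.011523 + 0.017934 = 0.035925

0.0359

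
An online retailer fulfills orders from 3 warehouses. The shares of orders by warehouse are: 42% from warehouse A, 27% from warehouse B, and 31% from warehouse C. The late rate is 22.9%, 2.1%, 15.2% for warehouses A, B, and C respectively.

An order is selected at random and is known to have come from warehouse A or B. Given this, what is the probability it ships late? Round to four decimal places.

Let S = {A, B}.
P(S) = 0.42 + 0.27 = 0.69.
P(L ∩ S) = 0.229·0.42 + 0.021·0.27 = 0.09618 + 0.00567 = 0.10185.
P(L | S) = 0.10185 / 0.69 = 0.147609…

P(L|S) ≈ 0.1476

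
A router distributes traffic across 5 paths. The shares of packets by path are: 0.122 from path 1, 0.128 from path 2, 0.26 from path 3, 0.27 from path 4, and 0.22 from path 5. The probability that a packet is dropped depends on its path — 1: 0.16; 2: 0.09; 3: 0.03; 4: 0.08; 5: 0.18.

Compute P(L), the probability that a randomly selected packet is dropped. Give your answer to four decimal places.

Using total probability over the partition,
P(L) = P(L|1)·P(1) + P(L|2)·P(2) + P(L|3)·P(3) + P(L|4)·P(4) + P(L|5)·P(5)
      = 0.16·0.122 + 0.09·0.128 + 0.03·0.26 + 0.08·0.27 + 0.18·0.22
      = 0.01952 + 0.01152 + 0.0078 + 0.0216 + 0.0396 = 0.10004

P(L) ≈ 0.1000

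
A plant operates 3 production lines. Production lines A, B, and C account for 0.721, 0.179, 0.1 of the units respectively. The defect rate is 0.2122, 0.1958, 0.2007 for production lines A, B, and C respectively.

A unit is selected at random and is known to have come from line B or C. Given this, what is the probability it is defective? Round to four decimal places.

P(D|S) ≈ 0.1976

Let S = {B, C}.
P(S) = 0.179 + 0.1 = 0.279.
P(D ∩ S) = 0.1958·0.179 + 0.2007·0.1 = 0.0350482 + 0.02007 = 0.0551182.
P(D | S) = 0.0551182 / 0.279 = 0.197556…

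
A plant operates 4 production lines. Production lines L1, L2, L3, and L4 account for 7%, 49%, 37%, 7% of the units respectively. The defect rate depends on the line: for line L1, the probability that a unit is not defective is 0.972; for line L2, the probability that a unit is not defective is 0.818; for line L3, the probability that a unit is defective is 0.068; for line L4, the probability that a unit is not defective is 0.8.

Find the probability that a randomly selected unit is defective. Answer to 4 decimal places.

0.1303

P(D|L1) = 1 − 0.972 = 0.028.
P(D|L2) = 1 − 0.818 = 0.182.
P(D|L4) = 1 − 0.8 = 0.2.
Using total probability over the partition,
P(D) = P(D|L1)·P(L1) + P(D|L2)·P(L2) + P(D|L3)·P(L3) + P(D|L4)·P(L4)
      = 0.028·0.07 + 0.182·0.49 + 0.068·0.37 + 0.2·0.07
      = 0.00196 + 0.08918 + 0.02516 + 0.014 = 0.1303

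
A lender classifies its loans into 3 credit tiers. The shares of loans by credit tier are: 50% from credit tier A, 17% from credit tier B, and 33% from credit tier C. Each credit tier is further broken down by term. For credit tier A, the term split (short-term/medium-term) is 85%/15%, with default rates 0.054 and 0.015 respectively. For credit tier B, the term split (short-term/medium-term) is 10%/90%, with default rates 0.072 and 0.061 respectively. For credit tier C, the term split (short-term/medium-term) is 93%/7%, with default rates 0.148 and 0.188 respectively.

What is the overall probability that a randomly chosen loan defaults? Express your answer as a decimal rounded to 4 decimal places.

P(D|A) = 0.85·0.054 + 0.15·0.015 = 0.0459 + 0.00225 = 0.04815
P(D|B) = 0.1·0.072 + 0.9·0.061 = 0.0072 + 0.0549 = 0.0621
P(D|C) = 0.93·0.148 + 0.07·0.188 = 0.13764 + 0.01316 = 0.1508
Then overall,
P(D) = 0.5·0.04815 + 0.17·0.0621 + 0.33·0.1508
      = 0.024075 + 0.010557 + 0.049764 = 0.084396

P(D) ≈ 0.0844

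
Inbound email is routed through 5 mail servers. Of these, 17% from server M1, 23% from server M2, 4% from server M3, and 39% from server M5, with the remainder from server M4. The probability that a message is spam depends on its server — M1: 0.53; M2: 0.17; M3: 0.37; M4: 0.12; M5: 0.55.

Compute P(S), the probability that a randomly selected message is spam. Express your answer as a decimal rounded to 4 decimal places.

P(S) ≈ 0.3789

P(M4) = 1 − (0.17 + 0.23 + 0.04 + 0.39) = 0.17.
P(S) = P(S|M1)·P(M1) + P(S|M2)·P(M2) + P(S|M3)·P(M3) + P(S|M4)·P(M4) + P(S|M5)·P(M5)
      = 0.53·0.17 + 0.17·0.23 + 0.37·0.04 + 0.12·0.17 + 0.55·0.39
      = 0.0901 + 0.0391 + 0.0148 + 0.0204 + 0.2145 = 0.3789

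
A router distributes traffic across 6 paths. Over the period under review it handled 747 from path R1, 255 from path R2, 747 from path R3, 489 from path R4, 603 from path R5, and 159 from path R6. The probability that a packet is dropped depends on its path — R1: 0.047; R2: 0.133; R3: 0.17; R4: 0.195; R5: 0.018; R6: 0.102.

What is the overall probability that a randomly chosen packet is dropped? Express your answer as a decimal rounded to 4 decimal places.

Total: 747 + 255 + 747 + 489 + 603 + 159 = 3000.
P(R1) = 747/3000 = 0.249. P(R2) = 255/3000 = 0.085. P(R3) = 747/3000 = 0.249. P(R4) = 489/3000 = 0.163. P(R5) = 603/3000 = 0.201. P(R6) = 159/3000 = 0.053.
Using total probability over the partition,
P(L) = P(L|R1)·P(R1) + P(L|R2)·P(R2) + P(L|R3)·P(R3) + P(L|R4)·P(R4) + P(L|R5)·P(R5) + P(L|R6)·P(R6)
      = 0.047·0.249 + 0.133·0.085 + 0.17·0.249 + 0.195·0.163 + 0.018·0.201 + 0.102·0.053
      = 0.011703 + 0.011305 + 0.04233 + 0.031785 + 0.003618 + 0.005406 = 0.106147

P(L) ≈ 0.1061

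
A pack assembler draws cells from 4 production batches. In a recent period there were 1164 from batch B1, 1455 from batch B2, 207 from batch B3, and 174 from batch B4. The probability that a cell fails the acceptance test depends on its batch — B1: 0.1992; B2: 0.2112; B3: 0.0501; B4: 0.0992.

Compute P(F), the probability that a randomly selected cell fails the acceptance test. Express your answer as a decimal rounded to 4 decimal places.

Total: 1164 + 1455 + 207 + 174 = 3000.
P(B1) = 1164/3000 = 0.388. P(B2) = 1455/3000 = 0.485. P(B3) = 207/3000 = 0.069. P(B4) = 174/3000 = 0.058.
P(F) = P(F|B1)·P(B1) + P(F|B2)·P(B2) + P(F|B3)·P(B3) + P(F|B4)·P(B4)
      = 0.1992·0.388 + 0.2112·0.485 + 0.0501·0.069 + 0.0992·0.058
      = 0.0772896 + 0.102432 + 0.0034569 + 0.0057536 = 0.1889321

0.1889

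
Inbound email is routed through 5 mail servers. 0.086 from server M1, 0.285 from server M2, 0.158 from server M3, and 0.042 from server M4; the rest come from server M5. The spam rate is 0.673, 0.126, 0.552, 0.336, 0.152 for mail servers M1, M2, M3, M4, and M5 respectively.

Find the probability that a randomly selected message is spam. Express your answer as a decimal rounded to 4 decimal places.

P(S) ≈ 0.2603

P(M5) = 1 − (0.086 + 0.285 + 0.158 + 0.042) = 0.429.
Summing over the partition,
P(S) = P(S|M1)·P(M1) + P(S|M2)·P(M2) + P(S|M3)·P(M3) + P(S|M4)·P(M4) + P(S|M5)·P(M5)
      = 0.673·0.086 + 0.126·0.285 + 0.552·0.158 + 0.336·0.042 + 0.152·0.429
      = 0.057878 + 0.03591 + 0.087216 + 0.014112 + 0.065208 = 0.260324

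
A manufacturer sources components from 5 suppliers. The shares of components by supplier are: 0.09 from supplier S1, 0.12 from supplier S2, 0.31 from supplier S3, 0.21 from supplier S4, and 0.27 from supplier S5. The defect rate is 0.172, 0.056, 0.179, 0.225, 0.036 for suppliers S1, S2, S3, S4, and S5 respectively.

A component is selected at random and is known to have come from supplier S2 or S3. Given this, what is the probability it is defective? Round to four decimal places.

Let S = {S2, S3}.
P(S) = 0.12 + 0.31 = 0.43.
P(D ∩ S) = 0.056·0.12 + 0.179·0.31 = 0.00672 + 0.05549 = 0.06221.
P(D | S) = 0.06221 / 0.43 = 0.144674…

P(D|S) ≈ 0.1447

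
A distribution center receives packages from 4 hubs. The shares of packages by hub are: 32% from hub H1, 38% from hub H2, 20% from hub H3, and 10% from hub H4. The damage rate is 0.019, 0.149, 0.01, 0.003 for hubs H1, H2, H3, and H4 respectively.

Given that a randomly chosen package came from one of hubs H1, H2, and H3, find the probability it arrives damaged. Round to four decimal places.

Let S = {H1, H2, H3}.
P(S) = 0.32 + 0.38 + 0.2 = 0.9.
P(D ∩ S) = 0.019·0.32 + 0.149·0.38 + 0.01·0.2 = 0.00608 + 0.05662 + 0.002 = 0.0647.
P(D | S) = 0.0647 / 0.9 = 0.071889…

P(D|S) ≈ 0.0719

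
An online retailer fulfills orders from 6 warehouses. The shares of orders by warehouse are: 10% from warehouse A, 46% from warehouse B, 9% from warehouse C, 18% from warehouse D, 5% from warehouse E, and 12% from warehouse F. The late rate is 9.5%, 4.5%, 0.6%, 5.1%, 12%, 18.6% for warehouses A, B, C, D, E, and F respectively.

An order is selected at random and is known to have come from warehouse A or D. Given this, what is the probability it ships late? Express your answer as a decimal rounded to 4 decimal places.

Let S = {A, D}.
P(S) = 0.1 + 0.18 = 0.28.
P(L ∩ S) = 0.095·0.1 + 0.051·0.18 = 0.0095 + 0.00918 = 0.01868.
P(L | S) = 0.01868 / 0.28 = 0.066714…

P(L|S) ≈ 0.0667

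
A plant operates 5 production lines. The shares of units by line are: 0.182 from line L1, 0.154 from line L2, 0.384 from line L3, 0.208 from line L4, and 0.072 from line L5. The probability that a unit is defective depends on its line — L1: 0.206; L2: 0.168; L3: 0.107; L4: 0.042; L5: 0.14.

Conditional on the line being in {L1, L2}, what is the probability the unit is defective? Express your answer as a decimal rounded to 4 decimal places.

0.1886

Let S = {L1, L2}.
P(S) = 0.182 + 0.154 = 0.336.
P(D ∩ S) = 0.206·0.182 + 0.168·0.154 = 0.037492 + 0.025872 = 0.063364.
P(D | S) = 0.063364 / 0.336 = 0.188583…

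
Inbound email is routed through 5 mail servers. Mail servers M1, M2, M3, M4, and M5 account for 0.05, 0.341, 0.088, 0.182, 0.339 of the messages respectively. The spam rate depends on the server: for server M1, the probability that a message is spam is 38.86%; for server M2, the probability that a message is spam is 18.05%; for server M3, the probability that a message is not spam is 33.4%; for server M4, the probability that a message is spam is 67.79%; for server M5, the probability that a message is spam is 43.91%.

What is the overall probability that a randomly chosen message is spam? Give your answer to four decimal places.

0.4118

P(S|M3) = 1 − 0.334 = 0.666.
By the law of total probability,
P(S) = P(S|M1)·P(M1) + P(S|M2)·P(M2) + P(S|M3)·P(M3) + P(S|M4)·P(M4) + P(S|M5)·P(M5)
      = 0.3886·0.05 + 0.1805·0.341 + 0.666·0.088 + 0.6779·0.182 + 0.4391·0.339
      = 0.01943 + 0.0615505 + 0.058608 + 0.1233778 + 0.1488549 = 0.4118212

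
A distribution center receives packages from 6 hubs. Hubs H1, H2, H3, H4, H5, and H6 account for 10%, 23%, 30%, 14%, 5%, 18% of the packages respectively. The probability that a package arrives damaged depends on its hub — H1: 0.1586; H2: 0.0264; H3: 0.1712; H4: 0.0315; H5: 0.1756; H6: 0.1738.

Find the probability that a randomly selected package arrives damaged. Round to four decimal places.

0.1178

Summing over the partition,
P(D) = P(D|H1)·P(H1) + P(D|H2)·P(H2) + P(D|H3)·P(H3) + P(D|H4)·P(H4) + P(D|H5)·P(H5) + P(D|H6)·P(H6)
      = 0.1586·0.1 + 0.0264·0.23 + 0.1712·0.3 + 0.0315·0.14 + 0.1756·0.05 + 0.1738·0.18
      = 0.01586 + 0.006072 + 0.05136 + 0.00441 + 0.00878 + 0.031284 = 0.117766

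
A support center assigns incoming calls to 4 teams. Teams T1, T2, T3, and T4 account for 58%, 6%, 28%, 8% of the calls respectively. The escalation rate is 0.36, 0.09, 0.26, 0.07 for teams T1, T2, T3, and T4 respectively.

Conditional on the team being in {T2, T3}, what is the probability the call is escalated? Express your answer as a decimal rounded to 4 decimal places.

0.2300

Let S = {T2, T3}.
P(S) = 0.06 + 0.28 = 0.34.
P(E ∩ S) = 0.09·0.06 + 0.26·0.28 = 0.0054 + 0.0728 = 0.0782.
P(E | S) = 0.0782 / 0.34 = 0.230000…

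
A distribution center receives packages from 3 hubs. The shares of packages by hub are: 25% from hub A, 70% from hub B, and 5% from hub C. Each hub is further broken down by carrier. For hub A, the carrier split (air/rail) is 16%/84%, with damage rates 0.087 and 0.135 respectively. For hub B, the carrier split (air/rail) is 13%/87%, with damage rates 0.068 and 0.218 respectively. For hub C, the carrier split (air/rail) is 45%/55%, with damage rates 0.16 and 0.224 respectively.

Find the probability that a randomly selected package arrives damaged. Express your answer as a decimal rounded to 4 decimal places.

P(D) ≈ 0.1805

P(D|A) = 0.16·0.087 + 0.84·0.135 = 0.01392 + 0.1134 = 0.12732
P(D|B) = 0.13·0.068 + 0.87·0.218 = 0.00884 + 0.18966 = 0.1985
P(D|C) = 0.45·0.16 + 0.55·0.224 = 0.072 + 0.1232 = 0.1952
By total probability over the outer partition,
P(D) = 0.25·0.12732 + 0.7·0.1985 + 0.05·0.1952
      = 0.03183 + 0.13895 + 0.00976 = 0.18054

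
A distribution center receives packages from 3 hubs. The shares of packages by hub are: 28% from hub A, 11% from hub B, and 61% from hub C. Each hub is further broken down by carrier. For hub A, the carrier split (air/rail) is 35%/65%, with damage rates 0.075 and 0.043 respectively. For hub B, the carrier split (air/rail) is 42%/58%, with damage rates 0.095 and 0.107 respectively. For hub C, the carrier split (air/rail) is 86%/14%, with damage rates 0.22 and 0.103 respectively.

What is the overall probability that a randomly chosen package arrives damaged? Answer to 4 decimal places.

P(D|A) = 0.35·0.075 + 0.65·0.043 = 0.02625 + 0.02795 = 0.0542
P(D|B) = 0.42·0.095 + 0.58·0.107 = 0.0399 + 0.06206 = 0.10196
P(D|C) = 0.86·0.22 + 0.14·0.103 = 0.1892 + 0.01442 = 0.20362
Then overall,
P(D) = 0.28·0.0542 + 0.11·0.10196 + 0.61·0.20362
      = 0.015176 + 0.0112156 + 0.1242082 = 0.1505998

P(D) ≈ 0.1506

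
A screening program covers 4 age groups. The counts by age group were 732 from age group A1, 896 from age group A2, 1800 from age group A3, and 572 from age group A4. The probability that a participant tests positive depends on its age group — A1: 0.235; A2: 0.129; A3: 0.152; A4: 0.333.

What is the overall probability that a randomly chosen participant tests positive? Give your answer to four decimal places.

Total: 732 + 896 + 1800 + 572 = 4000.
P(A1) = 732/4000 = 0.183. P(A2) = 896/4000 = 0.224. P(A3) = 1800/4000 = 0.45. P(A4) = 572/4000 = 0.143.
P(T) = P(T|A1)·P(A1) + P(T|A2)·P(A2) + P(T|A3)·P(A3) + P(T|A4)·P(A4)
      = 0.235·0.183 + 0.129·0.224 + 0.152·0.45 + 0.333·0.143
      = 0.043005 + 0.028896 + 0.0684 + 0.047619 = 0.18792

0.1879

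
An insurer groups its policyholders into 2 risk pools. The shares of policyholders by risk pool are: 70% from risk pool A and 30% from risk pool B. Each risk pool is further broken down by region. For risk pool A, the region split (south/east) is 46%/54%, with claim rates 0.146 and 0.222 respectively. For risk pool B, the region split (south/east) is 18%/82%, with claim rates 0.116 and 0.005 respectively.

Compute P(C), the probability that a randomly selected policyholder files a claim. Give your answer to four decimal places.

P(C|A) = 0.46·0.146 + 0.54·0.222 = 0.06716 + 0.11988 = 0.18704
P(C|B) = 0.18·0.116 + 0.82·0.005 = 0.02088 + 0.0041 = 0.02498
By total probability over the outer partition,
P(C) = 0.7·0.18704 + 0.3·0.02498
      = 0.130928 + 0.007494 = 0.138422

0.1384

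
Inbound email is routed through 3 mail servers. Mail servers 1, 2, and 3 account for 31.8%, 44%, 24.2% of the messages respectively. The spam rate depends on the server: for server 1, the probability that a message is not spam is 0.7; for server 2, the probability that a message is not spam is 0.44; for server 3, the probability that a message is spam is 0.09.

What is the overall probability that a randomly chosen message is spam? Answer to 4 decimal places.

0.3636

P(S|1) = 1 − 0.7 = 0.3.
P(S|2) = 1 − 0.44 = 0.56.
Summing over the partition,
P(S) = P(S|1)·P(1) + P(S|2)·P(2) + P(S|3)·P(3)
      = 0.3·0.318 + 0.56·0.44 + 0.09·0.242
      = 0.0954 + 0.2464 + 0.02178 = 0.36358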